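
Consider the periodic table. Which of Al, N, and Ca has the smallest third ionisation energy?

Consider each +2 ion: Al²⁺ still has 1 valence electron; N²⁺ still has 3 valence electrons; Ca²⁺ is the bare [Ar] core.
Core electrons are held far more tightly than valence electrons, so Ca tops the IE_3 order.
Valence configurations: Al²⁺ [Ne]3s¹, N²⁺ [He]2s²2p¹.
The numbers (kJ/mol): Al 2745, N 4578, Ca 4912.
Putting it together, IE_3: Al < N < Ca.

Al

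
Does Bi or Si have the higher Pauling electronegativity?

Bi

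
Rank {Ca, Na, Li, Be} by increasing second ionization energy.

Consider each +1 ion: Ca⁺ still has 1 valence electron; Na⁺ is the bare [Ne] core; Li⁺ is the bare [He] core; Be⁺ still has 1 valence electron.
Core electrons are held far more tightly than valence electrons, so Na and Li top the IE_2 order.
Valence configurations: Ca⁺ [Ar]4s¹, Be⁺ [He]2s¹.
Tabulated IE_2 (kJ/mol): Ca 1145, Na 4562, Li 7298, Be 1757.
Overall IE_2 order: Ca < Be < Na < Li.

Ca, Be, Na, Li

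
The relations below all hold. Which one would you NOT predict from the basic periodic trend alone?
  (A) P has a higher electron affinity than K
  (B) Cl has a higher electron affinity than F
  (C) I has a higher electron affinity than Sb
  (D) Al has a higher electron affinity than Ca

(B)

The general trend: electron affinity increases across a period and decreases down a group.
(A) P (period 3, group 15) vs K (period 4, group 1): the stated order agrees with the simple trend.
(B) Cl (period 3, group 17) vs F (period 2, group 17): the stated order contradicts the simple trend.
(C) I (period 5, group 17) vs Sb (period 5, group 15): the stated order agrees with the simple trend.
(D) Al (period 3, group 13) vs Ca (period 4, group 2): the stated order agrees with the simple trend.
The exception is (B): F's small 2p subshell makes the incoming electron feel strong e⁻–e⁻ repulsion, so Cl actually releases more energy on gaining an electron.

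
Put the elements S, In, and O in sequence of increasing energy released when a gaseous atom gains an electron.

In < O < S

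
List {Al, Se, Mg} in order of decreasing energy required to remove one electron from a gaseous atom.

First ionization energy rises across a period (greater Z_eff holds electrons more tightly) and falls down a group (valence electrons are farther from the nucleus).
Here both period and group differ, so the two effects have to be weighed against each other.
Mg > Al: this pair runs against the simple trend — see the exception note.
Se > Mg: the two effects oppose for this pair; the across-period effect wins (941 vs 738 kJ/mol).
Note the exception: Mg has a higher first ionization energy than Al, contrary to the simple trend — Al's single 3p electron is easier to remove than one from Mg's filled 3s².
For reference (kJ/mol): Mg 738, Al 578, Se 941.
So from highest to lowest: Se > Mg > Al.

Se > Mg > Al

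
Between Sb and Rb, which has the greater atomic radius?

Rb

Rb is in period 5, group 1; Sb is in period 5, group 15.
Across a period the added protons contract the valence shell; down a group each new principal shell makes the atom larger.
All lie in period 5, so atomic radius increases right to left.
So Rb has the greater atomic radius (Rb > Sb).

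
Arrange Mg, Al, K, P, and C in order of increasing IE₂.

IE_2 is the cost of taking one more electron from the +1 cation: Mg⁺ still has 1 valence electron; Al⁺ still has 2 valence electrons; K⁺ is the bare [Ar] core; P⁺ still has 4 valence electrons; C⁺ still has 3 valence electrons.
Pulling an electron out of a noble-gas core costs far more than removing a remaining valence electron, so K sits at the high end of IE_2.
Valence configurations: Mg⁺ [Ne]3s¹, Al⁺ [Ne]3s², P⁺ [Ne]3s²3p², C⁺ [He]2s²2p¹.
Tabulated IE_2 (kJ/mol): Mg 1451, Al 1817, K 3052, P 1907, C 2353.
Overall IE_2 order: Mg < Al < P < C < K.

Mg < Al < P < C < K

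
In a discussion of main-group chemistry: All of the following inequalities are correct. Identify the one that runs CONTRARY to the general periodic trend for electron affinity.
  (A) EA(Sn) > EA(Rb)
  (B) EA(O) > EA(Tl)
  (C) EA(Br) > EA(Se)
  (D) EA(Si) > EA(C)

The general trend: electron affinity increases across a period and decreases down a group.
(A) Sn (period 5, group 14) vs Rb (period 5, group 1): the stated order agrees with the simple trend.
(B) O (period 2, group 16) vs Tl (period 6, group 13): the stated order agrees with the simple trend.
(C) Br (period 4, group 17) vs Se (period 4, group 16): the stated order agrees with the simple trend.
(D) Si (period 3, group 14) vs C (period 2, group 14): the stated order contradicts the simple trend.
The exception is (D): Si's larger, more diffuse 3p orbitals accept an added electron slightly more readily than C's compact 2p.

(D)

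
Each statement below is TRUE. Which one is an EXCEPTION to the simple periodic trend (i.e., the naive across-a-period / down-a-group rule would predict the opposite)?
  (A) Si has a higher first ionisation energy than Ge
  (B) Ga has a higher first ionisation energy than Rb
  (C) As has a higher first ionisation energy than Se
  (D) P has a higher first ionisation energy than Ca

The general trend: first ionisation energy increases across a period and decreases down a group.
(A) Si (period 3, group 14) vs Ge (period 4, group 14): the stated order agrees with the simple trend.
(B) Ga (period 4, group 13) vs Rb (period 5, group 1): the stated order agrees with the simple trend.
(C) As (period 4, group 15) vs Se (period 4, group 16): the stated order contradicts the simple trend.
(D) P (period 3, group 15) vs Ca (period 4, group 2): the stated order agrees with the simple trend.
The exception is (C): Se (4p⁴) ionizes more easily than half-filled As (4p³).

(C)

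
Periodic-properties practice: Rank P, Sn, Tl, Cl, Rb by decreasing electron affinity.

Cl > Sn > P > Rb > Tl

Adding an electron releases more energy for atoms nearer the top right (short of the noble gases).
Neither a single period nor a single group — weigh both effects.
Rb > Tl: the two effects oppose for this pair; the down-group effect wins (47 vs 19 kJ/mol).
P > Rb: relative to Rb, both the across-period and down-group shifts push P's electron affinity up.
Sn > P: this pair runs against the simple trend — see the exception note.
Cl > Sn: relative to Sn, both the across-period and down-group shifts push Cl's electron affinity up.
Note the exception: Sn has a higher electron affinity than P, contrary to the simple trend — adding an electron to P's half-filled np³ subshell costs electron-pairing energy.
For reference (kJ/mol): P 72, Cl 349, Rb 47, Sn 107, Tl 19.
So from highest to lowest: Cl > Sn > P > Rb > Tl.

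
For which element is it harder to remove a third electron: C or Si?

C

IE_3 is the cost of taking one more electron from the +2 cation: C²⁺ still has 2 valence electrons; Si²⁺ still has 2 valence electrons.
All are still removing valence electrons, so compare the +2 ions as you would atoms: IE_3 generally rises across a period (higher Z_eff) and falls down a group (larger shell), subject to the usual subshell exceptions.
Valence configurations: C²⁺ [He]2s², Si²⁺ [Ne]3s².
Approximate IE_3 values (kJ/mol): C 4620, Si 3232.
Overall IE_3 order: Si < C.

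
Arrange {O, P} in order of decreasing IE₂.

O, P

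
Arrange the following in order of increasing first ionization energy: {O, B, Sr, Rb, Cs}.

B is in period 2, group 13; O is in period 2, group 16; Rb is in period 5, group 1; Sr is in period 5, group 2; Cs is in period 6, group 1.
Across a period the outer electron is held more tightly (higher IE₁); down a group it sits in a higher shell, more shielded, and comes off more easily.
Neither a single period nor a single group — weigh both effects.
Rb > Cs: they share group 1; the group trend gives Rb the larger value.
Sr > Rb: both are in period 5; the period trend gives Sr the larger value.
B > Sr: both effects reinforce here, so B is clearly the higher of the two.
O > B: O lies to the right of B in period 2, so the across-period effect alone puts O higher.
Tabulated first ionization energy (kJ/mol): B 801, O 1314, Rb 403, Sr 550, Cs 376.
So from lowest to highest: Cs < Rb < Sr < B < O.

Cs, Rb, Sr, B, O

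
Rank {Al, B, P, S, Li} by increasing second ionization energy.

The second ionization energy removes an electron from the +1 ion. For each element: Al⁺ still has 2 valence electrons; B⁺ still has 2 valence electrons; P⁺ still has 4 valence electrons; S⁺ still has 5 valence electrons; Li⁺ is the bare [He] core.
Core electrons are held far more tightly than valence electrons, so Li tops the IE_2 order.
Valence configurations: Al⁺ [Ne]3s², B⁺ [He]2s², P⁺ [Ne]3s²3p², S⁺ [Ne]3s²3p³.
The numbers (kJ/mol): Al 1817, B 2427, P 1907, S 2252, Li 7298.
Overall IE_2 order: Al < P < S < B < Li.

Al < P < S < B < Li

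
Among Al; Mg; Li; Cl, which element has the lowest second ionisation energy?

The second ionization energy removes an electron from the +1 ion. For each element: Al⁺ still has 2 valence electrons; Mg⁺ still has 1 valence electron; Li⁺ is the bare [He] core; Cl⁺ still has 6 valence electrons.
Core electrons are held far more tightly than valence electrons, so Li tops the IE_2 order.
Valence configurations: Al⁺ [Ne]3s², Mg⁺ [Ne]3s¹, Cl⁺ [Ne]3s²3p⁴.
Approximate IE_2 values (kJ/mol): Al 1817, Mg 1451, Li 7298, Cl 2298.
So the second ionization energies run Mg < Al < Cl < Li.

Mg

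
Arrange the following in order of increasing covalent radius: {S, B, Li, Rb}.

B < S < Li < Rb

Moving right in a period, electrons are added to the same shell under a stronger nuclear pull, so atoms get smaller; moving down, a new shell is opened and atoms get larger.
These span different periods and groups, so the two trends combine.
S > B: period and group pull opposite ways; the down-group shift dominates (103 vs 85 pm).
Li > S: period and group pull opposite ways; the across-period shift dominates (133 vs 103 pm).
Rb > Li: they share group 1; the group trend gives Rb the larger value.
Tabulated atomic radius (pm): Li 133, B 85, S 103, Rb 210.
So from smallest to largest: B < S < Li < Rb.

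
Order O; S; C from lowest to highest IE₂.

IE_2 is the cost of taking one more electron from the +1 cation: O⁺ still has 5 valence electrons; S⁺ still has 5 valence electrons; C⁺ still has 3 valence electrons.
All are still removing valence electrons, so compare the +1 ions as you would atoms: IE_2 generally rises across a period (higher Z_eff) and falls down a group (larger shell), subject to the usual subshell exceptions.
Valence configurations: O⁺ [He]2s²2p³, S⁺ [Ne]3s²3p³, C⁺ [He]2s²2p¹.
The numbers (kJ/mol): O 3388, S 2252, C 2353.
So the second ionization energies run S < C < O.

S < C < O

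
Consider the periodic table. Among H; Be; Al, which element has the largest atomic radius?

Al

Atomic radius shrinks across a period as nuclear charge pulls the same shell inward, and grows down a group as new shells are added.
A diagonal step moves right (one effect) and down (the opposite effect) at once.
Be > H: period and group pull opposite ways; the down-group shift dominates (102 vs 32 pm).
Al > Be: period and group pull opposite ways; the down-group shift dominates (126 vs 102 pm).
Tabulated atomic radius (pm): H 32, Be 102, Al 126.
The largest atomic radius among these belongs to Al.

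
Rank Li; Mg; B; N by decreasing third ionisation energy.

IE_3 is the cost of taking one more electron from the +2 cation: Li²⁺ is already 1 electron into the core; Mg²⁺ is the bare [Ne] core; B²⁺ still has 1 valence electron; N²⁺ still has 3 valence electrons.
Breaking into a closed-shell core is much more expensive than removing a leftover valence electron — Mg and Li have the largest IE_3 here.
Valence configurations: B²⁺ [He]2s¹, N²⁺ [He]2s²2p¹.
The numbers (kJ/mol): Li 11815, Mg 7733, B 3660, N 4578.
Putting it together, IE_3: B < N < Mg < Li.

Li > Mg > N > B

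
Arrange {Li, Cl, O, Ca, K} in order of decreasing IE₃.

Li, O, Ca, K, Cl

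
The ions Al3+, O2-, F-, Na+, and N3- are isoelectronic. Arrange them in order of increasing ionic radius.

Al3+ < Na+ < F- < O2- < N3-

All of these have 10 electrons, so size is governed by nuclear charge alone: the more protons, the stronger the pull on the same electron cloud, and the smaller the ion.
Nuclear charges: Al3+ (Z=13), Na+ (Z=11), F- (Z=9), O2- (Z=8), N3- (Z=7).
Smallest to largest: Al3+ < Na+ < F- < O2- < N3-.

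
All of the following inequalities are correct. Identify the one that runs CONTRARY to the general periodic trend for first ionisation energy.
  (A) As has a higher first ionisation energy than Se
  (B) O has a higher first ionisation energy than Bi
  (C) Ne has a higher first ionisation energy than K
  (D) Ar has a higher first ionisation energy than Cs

(A)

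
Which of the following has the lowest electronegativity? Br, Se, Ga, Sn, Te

Ga

Ga is in period 4, group 13; Se is in period 4, group 16; Br is in period 4, group 17; Sn is in period 5, group 14; Te is in period 5, group 16.
Atoms toward the upper right of the periodic table pull bonding electrons most strongly.
These span different periods and groups, so the two trends combine.
Sn > Ga: period and group pull opposite ways; the across-period shift dominates (1.96 vs 1.81).
Te > Sn: Te lies to the right of Sn in period 5, so the across-period effect alone puts Te higher.
Se > Te: Se sits above Te in group 16, so the down-group effect alone puts Se higher.
Br > Se: Br lies to the right of Se in period 4, so the across-period effect alone puts Br higher.
Approximate values (Pauling): Ga 1.81, Se 2.55, Br 2.96, Sn 1.96, Te 2.10.
The lowest electronegativity among these belongs to Ga.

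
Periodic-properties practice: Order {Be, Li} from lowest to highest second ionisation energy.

After 1 electron has been removed, what remains? Be⁺ still has 1 valence electron; Li⁺ is the bare [He] core.
Breaking into a closed-shell core is much more expensive than removing a leftover valence electron — Li has the largest IE_2 here.
Approximate IE_2 values (kJ/mol): Be 1757, Li 7298.
Hence IE_2: Be < Li.

Be, Li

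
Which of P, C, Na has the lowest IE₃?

IE_3 is the cost of taking one more electron from the +2 cation: P²⁺ still has 3 valence electrons; C²⁺ still has 2 valence electrons; Na²⁺ is already 1 electron into the core.
Breaking into a closed-shell core is much more expensive than removing a leftover valence electron — Na has the largest IE_3 here.
Valence configurations: P²⁺ [Ne]3s²3p¹, C²⁺ [He]2s².
Approximate IE_3 values (kJ/mol): P 2914, C 4620, Na 6910.
Overall IE_3 order: P < C < Na.

P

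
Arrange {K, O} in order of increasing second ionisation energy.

The second ionization energy removes an electron from the +1 ion. For each element: K⁺ is the bare [Ar] core; O⁺ still has 5 valence electrons.
Usually core removal costs more than valence removal, but here the competition is close: a tightly held n=2 valence electron can cost more to remove than an n=3 core electron, so the actual values have to decide it.
Approximate IE_2 values (kJ/mol): K 3052, O 3388.
So the second ionization energies run K < O.

K, O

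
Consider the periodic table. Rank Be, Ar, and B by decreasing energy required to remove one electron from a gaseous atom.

Ar, Be, B

First ionization energy rises across a period (greater Z_eff holds electrons more tightly) and falls down a group (valence electrons are farther from the nucleus).
Neither a single period nor a single group — weigh both effects.
Be > B: this pair runs against the simple trend — see the exception note.
Ar > Be: the two effects oppose for this pair; the across-period effect wins (1521 vs 900 kJ/mol).
Note the exception: Be has a higher first ionization energy than B, contrary to the simple trend — removing B's lone 2p electron is easier than breaking Be's filled 2s².
Approximate values (kJ/mol): Be 900, B 801, Ar 1521.
So from highest to lowest: Ar > Be > B.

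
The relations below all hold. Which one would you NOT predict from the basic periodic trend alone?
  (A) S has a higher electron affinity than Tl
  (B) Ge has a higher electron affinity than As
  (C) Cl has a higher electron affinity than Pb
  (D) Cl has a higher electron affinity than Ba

The general trend: electron affinity increases across a period and decreases down a group.
(A) S (period 3, group 16) vs Tl (period 6, group 13): the stated order agrees with the simple trend.
(B) Ge (period 4, group 14) vs As (period 4, group 15): the stated order contradicts the simple trend.
(C) Cl (period 3, group 17) vs Pb (period 6, group 14): the stated order agrees with the simple trend.
(D) Cl (period 3, group 17) vs Ba (period 6, group 2): the stated order agrees with the simple trend.
The exception is (B): adding an electron to As's half-filled 4p³ is unfavourable, so Ge (4p²) has the more exothermic EA.

(B)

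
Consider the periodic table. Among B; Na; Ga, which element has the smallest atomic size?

B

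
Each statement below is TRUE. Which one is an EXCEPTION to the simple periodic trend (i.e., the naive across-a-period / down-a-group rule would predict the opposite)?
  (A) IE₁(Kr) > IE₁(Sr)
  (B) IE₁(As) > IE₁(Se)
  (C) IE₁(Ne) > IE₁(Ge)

The general trend: first ionization energy increases across a period and decreases down a group.
(A) Kr (period 4, group 18) vs Sr (period 5, group 2): the stated order agrees with the simple trend.
(B) As (period 4, group 15) vs Se (period 4, group 16): the stated order contradicts the simple trend.
(C) Ne (period 2, group 18) vs Ge (period 4, group 14): the stated order agrees with the simple trend.
The exception is (B): Se (4p⁴) ionizes more easily than half-filled As (4p³).

(B)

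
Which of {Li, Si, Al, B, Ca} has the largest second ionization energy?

Consider each +1 ion: Li⁺ is the bare [He] core; Si⁺ still has 3 valence electrons; Al⁺ still has 2 valence electrons; B⁺ still has 2 valence electrons; Ca⁺ still has 1 valence electron.
Core electrons are held far more tightly than valence electrons, so Li tops the IE_2 order.
Valence configurations: Si⁺ [Ne]3s²3p¹, Al⁺ [Ne]3s², B⁺ [He]2s², Ca⁺ [Ar]4s¹.
Si⁺ loses a lone 3p electron whereas Al⁺ must break into a filled 3s² pair, so IE_2(Al) > IE_2(Si) even though Si has the higher nuclear charge.
Approximate IE_2 values (kJ/mol): Li 7298, Si 1577, Al 1817, B 2427, Ca 1145.
Putting it together, IE_2: Ca < Si < Al < B < Li.

Li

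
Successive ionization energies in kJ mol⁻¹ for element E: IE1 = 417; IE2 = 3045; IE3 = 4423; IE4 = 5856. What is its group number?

Group 1

Look for the largest jump between consecutive ionization energies: IE2/IE1 ≈ 7.3, far larger than any earlier ratio.
That jump marks the point where a core electron is being removed. So the atom has 1 valence electron.
A main-group element with 1 valence electron is in group 1.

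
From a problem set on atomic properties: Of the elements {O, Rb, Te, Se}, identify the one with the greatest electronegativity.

O

O is in period 2, group 16; Se is in period 4, group 16; Rb is in period 5, group 1; Te is in period 5, group 16.
Smaller atoms with higher effective nuclear charge are more electronegative.
Neither a single period nor a single group — weigh both effects.
Te > Rb: both are in period 5; the period trend gives Te the larger value.
Se > Te: they share group 16; the group trend gives Se the larger value.
O > Se: O sits above Se in group 16, so the down-group effect alone puts O higher.
Approximate values (Pauling): O 3.44, Se 2.55, Rb 0.82, Te 2.10.
The greatest electronegativity among these belongs to O.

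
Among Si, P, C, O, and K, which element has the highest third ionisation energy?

O

After 2 electrons have been removed, what remains? Si²⁺ still has 2 valence electrons; P²⁺ still has 3 valence electrons; C²⁺ still has 2 valence electrons; O²⁺ still has 4 valence electrons; K²⁺ is already 1 electron into the core.
Usually core removal costs more than valence removal, but here the competition is close: a tightly held n=2 valence electron can cost more to remove than an n=3 core electron, so the actual values have to decide it.
Valence configurations: Si²⁺ [Ne]3s², P²⁺ [Ne]3s²3p¹, C²⁺ [He]2s², O²⁺ [He]2s²2p².
P²⁺ loses a lone 3p electron whereas Si²⁺ must break into a filled 3s² pair, so IE_3(Si) > IE_3(P) even though P has the higher nuclear charge.
Approximate IE_3 values (kJ/mol): Si 3232, P 2914, C 4620, O 5300, K 4420.
So the third ionization energies run P < Si < K < C < O.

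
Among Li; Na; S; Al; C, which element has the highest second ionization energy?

Li

After 1 electron has been removed, what remains? Li⁺ is the bare [He] core; Na⁺ is the bare [Ne] core; S⁺ still has 5 valence electrons; Al⁺ still has 2 valence electrons; C⁺ still has 3 valence electrons.
Pulling an electron out of a noble-gas core costs far more than removing a remaining valence electron, so Na and Li sit at the high end of IE_2.
Valence configurations: S⁺ [Ne]3s²3p³, Al⁺ [Ne]3s², C⁺ [He]2s²2p¹.
Approximate IE_2 values (kJ/mol): Li 7298, Na 4562, S 2252, Al 1817, C 2353.
So the second ionization energies run Al < S < C < Na < Li.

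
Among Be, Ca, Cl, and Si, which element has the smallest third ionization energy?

After 2 electrons have been removed, what remains? Be²⁺ is the bare [He] core; Ca²⁺ is the bare [Ar] core; Cl²⁺ still has 5 valence electrons; Si²⁺ still has 2 valence electrons.
Breaking into a closed-shell core is much more expensive than removing a leftover valence electron — Ca and Be have the largest IE_3 here.
Valence configurations: Cl²⁺ [Ne]3s²3p³, Si²⁺ [Ne]3s².
Tabulated IE_3 (kJ/mol): Be 14849, Ca 4912, Cl 3822, Si 3232.
Hence IE_3: Si < Cl < Ca < Be.

Si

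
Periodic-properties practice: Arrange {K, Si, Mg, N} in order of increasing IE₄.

Si < K < N < Mg

IE_4 is the cost of taking one more electron from the +3 cation: K³⁺ is already 2 electrons into the core; Si³⁺ still has 1 valence electron; Mg³⁺ is already 1 electron into the core; N³⁺ still has 2 valence electrons.
Usually core removal costs more than valence removal, but here the competition is close: a tightly held n=2 valence electron can cost more to remove than an n=3 core electron, so the actual values have to decide it.
Valence configurations: Si³⁺ [Ne]3s¹, N³⁺ [He]2s².
Approximate IE_4 values (kJ/mol): K 5877, Si 4356, Mg 10543, N 7475.
So the fourth ionization energies run Si < K < N < Mg.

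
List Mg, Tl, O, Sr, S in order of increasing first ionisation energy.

Sr < Tl < Mg < S < O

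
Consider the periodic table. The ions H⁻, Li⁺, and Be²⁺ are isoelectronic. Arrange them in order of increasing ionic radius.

Be²⁺ < Li⁺ < H⁻

All of these have 2 electrons, so size is governed by nuclear charge alone: the more protons, the stronger the pull on the same electron cloud, and the smaller the ion.
Nuclear charges: Be²⁺ (Z=4), Li⁺ (Z=3), H⁻ (Z=1).
Smallest to largest: Be²⁺ < Li⁺ < H⁻.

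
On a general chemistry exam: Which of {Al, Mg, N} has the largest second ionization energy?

N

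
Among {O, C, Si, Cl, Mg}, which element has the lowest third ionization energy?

IE_3 is the cost of taking one more electron from the +2 cation: O²⁺ still has 4 valence electrons; C²⁺ still has 2 valence electrons; Si²⁺ still has 2 valence electrons; Cl²⁺ still has 5 valence electrons; Mg²⁺ is the bare [Ne] core.
Core electrons are held far more tightly than valence electrons, so Mg tops the IE_3 order.
Valence configurations: O²⁺ [He]2s²2p², C²⁺ [He]2s², Si²⁺ [Ne]3s², Cl²⁺ [Ne]3s²3p³.
Tabulated IE_3 (kJ/mol): O 5300, C 4620, Si 3232, Cl 3822, Mg 7733.
Overall IE_3 order: Si < Cl < C < O < Mg.

Si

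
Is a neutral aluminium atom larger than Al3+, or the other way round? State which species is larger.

Forming Al3+ removes 3 electrons from Al. Fewer electrons for the same nuclear charge means less shielding and a higher Z_eff on the remaining electrons, and for main-group metals the entire outer shell is lost.
A cation is smaller than its parent atom: Al3+ < Al.

Al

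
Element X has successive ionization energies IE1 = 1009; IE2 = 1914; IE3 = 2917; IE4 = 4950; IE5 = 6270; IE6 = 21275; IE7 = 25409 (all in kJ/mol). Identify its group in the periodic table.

Group 15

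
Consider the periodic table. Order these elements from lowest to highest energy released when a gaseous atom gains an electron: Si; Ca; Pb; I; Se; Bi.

Ca < Pb < Bi < Si < Se < I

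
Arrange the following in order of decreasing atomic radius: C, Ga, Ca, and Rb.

Rb > Ca > Ga > C

C is in period 2, group 14; Ca is in period 4, group 2; Ga is in period 4, group 13; Rb is in period 5, group 1.
Radius decreases left→right (rising Z_eff, same n) and increases top→bottom (higher n).
These span different periods and groups, so the two trends combine.
Ga > C: relative to C, both the across-period and down-group shifts push Ga's atomic radius up.
Ca > Ga: both are in period 4; the period trend gives Ca the larger value.
Rb > Ca: both effects reinforce here, so Rb is clearly the larger of the two.
Approximate values (pm): C 75, Ca 171, Ga 124, Rb 210.
So from largest to smallest: Rb > Ca > Ga > C.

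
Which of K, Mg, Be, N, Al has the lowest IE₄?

The fourth ionization energy removes an electron from the +3 ion. For each element: K³⁺ is already 2 electrons into the core; Mg³⁺ is already 1 electron into the core; Be³⁺ is already 1 electron into the core; N³⁺ still has 2 valence electrons; Al³⁺ is the bare [Ne] core.
Usually core removal costs more than valence removal, but here the competition is close: a tightly held n=2 valence electron can cost more to remove than an n=3 core electron, so the actual values have to decide it.
Approximate IE_4 values (kJ/mol): K 5877, Mg 10543, Be 21007, N 7475, Al 11577.
Overall IE_4 order: K < N < Mg < Al < Be.

K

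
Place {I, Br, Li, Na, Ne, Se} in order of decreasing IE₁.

Ne > Br > I > Se > Li > Na

Removing the outermost electron gets harder across a period and easier down a group.
These span different periods and groups, so the two trends combine.
Li > Na: they share group 1; the group trend gives Li the larger value.
Se > Li: period and group pull opposite ways; the across-period shift dominates (941 vs 520 kJ/mol).
I > Se: period and group pull opposite ways; the across-period shift dominates (1008 vs 941 kJ/mol).
Br > I: Br sits above I in group 17, so the down-group effect alone puts Br higher.
Ne > Br: both effects reinforce here, so Ne is clearly the higher of the two.
Tabulated first ionization energy (kJ/mol): Li 520, Ne 2081, Na 496, Se 941, Br 1140, I 1008.
So from highest to lowest: Ne > Br > I > Se > Li > Na.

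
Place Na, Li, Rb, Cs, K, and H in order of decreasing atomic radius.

Radius decreases left→right (rising Z_eff, same n) and increases top→bottom (higher n).
All are in group 1, so atomic radius increases down the group.
So from largest to smallest: Cs > Rb > K > Na > Li > H.

Cs > Rb > K > Na > Li > H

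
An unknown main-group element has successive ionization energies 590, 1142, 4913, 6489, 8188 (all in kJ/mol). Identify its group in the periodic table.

Look for the largest jump between consecutive ionization energies: IE3/IE2 ≈ 4.3, far larger than any earlier ratio.
That jump marks the point where a core electron is being removed. So the atom has 2 valence electrons.
A main-group element with 2 valence electrons is in group 2.

Group 2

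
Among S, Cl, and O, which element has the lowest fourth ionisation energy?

S

IE_4 is the cost of taking one more electron from the +3 cation: S³⁺ still has 3 valence electrons; Cl³⁺ still has 4 valence electrons; O³⁺ still has 3 valence electrons.
All are still removing valence electrons, so compare the +3 ions as you would atoms: IE_4 generally rises across a period (higher Z_eff) and falls down a group (larger shell), subject to the usual subshell exceptions.
Valence configurations: S³⁺ [Ne]3s²3p¹, Cl³⁺ [Ne]3s²3p², O³⁺ [He]2s²2p¹.
Approximate IE_4 values (kJ/mol): S 4556, Cl 5159, O 7469.
Overall IE_4 order: S < Cl < O.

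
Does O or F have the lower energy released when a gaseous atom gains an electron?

O

O is in period 2, group 16; F is in period 2, group 17.
Atoms with high Z_eff and room in the valence shell (especially the halogens) have the most exothermic electron affinities.
All lie in period 2, so electron affinity increases left to right.
So O has the lower energy released when a gaseous atom gains an electron (O < F).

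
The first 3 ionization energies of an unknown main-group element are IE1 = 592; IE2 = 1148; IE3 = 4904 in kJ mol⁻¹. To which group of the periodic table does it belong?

Group 2

Look for the largest jump between consecutive ionization energies: IE3/IE2 ≈ 4.3, far larger than any earlier ratio.
That jump marks the point where a core electron is being removed. So the atom has 2 valence electrons.
A main-group element with 2 valence electrons is in group 2.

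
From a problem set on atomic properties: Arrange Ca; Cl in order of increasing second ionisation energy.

Ca < Cl

The second ionization energy removes an electron from the +1 ion. For each element: Ca⁺ still has 1 valence electron; Cl⁺ still has 6 valence electrons.
All are still removing valence electrons, so compare the +1 ions as you would atoms: IE_2 generally rises across a period (higher Z_eff) and falls down a group (larger shell), subject to the usual subshell exceptions.
Valence configurations: Ca⁺ [Ar]4s¹, Cl⁺ [Ne]3s²3p⁴.
Approximate IE_2 values (kJ/mol): Ca 1145, Cl 2298.
Hence IE_2: Ca < Cl.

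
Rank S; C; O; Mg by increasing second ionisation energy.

Mg < S < C < O

IE_2 is the cost of taking one more electron from the +1 cation: S⁺ still has 5 valence electrons; C⁺ still has 3 valence electrons; O⁺ still has 5 valence electrons; Mg⁺ still has 1 valence electron.
All are still removing valence electrons, so compare the +1 ions as you would atoms: IE_2 generally rises across a period (higher Z_eff) and falls down a group (larger shell), subject to the usual subshell exceptions.
Valence configurations: S⁺ [Ne]3s²3p³, C⁺ [He]2s²2p¹, O⁺ [He]2s²2p³, Mg⁺ [Ne]3s¹.
The numbers (kJ/mol): S 2252, C 2353, O 3388, Mg 1451.
So the second ionization energies run Mg < S < C < O.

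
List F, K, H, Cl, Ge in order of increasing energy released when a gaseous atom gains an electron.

H is in period 1, group 1; F is in period 2, group 17; Cl is in period 3, group 17; K is in period 4, group 1; Ge is in period 4, group 14.
Adding an electron releases more energy for atoms nearer the top right (short of the noble gases).
These span different periods and groups, so the two trends combine.
H > K: H sits above K in group 1, so the down-group effect alone puts H higher.
Ge > H: the two effects oppose for this pair; the across-period effect wins (119 vs 73 kJ/mol).
F > Ge: both effects reinforce here, so F is clearly the higher of the two.
Cl > F: this pair runs against the simple trend — see the exception note.
Note the exception: Cl has a higher electron affinity than F, contrary to the simple trend — F's small 2p subshell makes the incoming electron feel strong e⁻–e⁻ repulsion, so Cl actually releases more energy on gaining an electron.
For reference (kJ/mol): H 73, F 328, Cl 349, K 48, Ge 119.
So from lowest to highest: K < H < Ge < F < Cl.

K < H < Ge < F < Cl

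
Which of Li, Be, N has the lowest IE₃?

After 2 electrons have been removed, what remains? Li²⁺ is already 1 electron into the core; Be²⁺ is the bare [He] core; N²⁺ still has 3 valence electrons.
Pulling an electron out of a noble-gas core costs far more than removing a remaining valence electron, so Li and Be sit at the high end of IE_3.
The numbers (kJ/mol): Li 11815, Be 14849, N 4578.
Putting it together, IE_3: N < Li < Be.

N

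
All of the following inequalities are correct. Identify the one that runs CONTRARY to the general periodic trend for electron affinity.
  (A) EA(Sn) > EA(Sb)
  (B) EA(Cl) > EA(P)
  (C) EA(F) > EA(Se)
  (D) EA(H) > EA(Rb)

The general trend: electron affinity increases across a period and decreases down a group.
(A) Sn (period 5, group 14) vs Sb (period 5, group 15): the stated order contradicts the simple trend.
(B) Cl (period 3, group 17) vs P (period 3, group 15): the stated order agrees with the simple trend.
(C) F (period 2, group 17) vs Se (period 4, group 16): the stated order agrees with the simple trend.
(D) H (period 1, group 1) vs Rb (period 5, group 1): the stated order agrees with the simple trend.
The exception is (A): adding an electron to Sb's half-filled 5p³ is unfavourable, so Sn has the more exothermic EA.

(A)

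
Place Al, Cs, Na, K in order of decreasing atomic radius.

Na is in period 3, group 1; Al is in period 3, group 13; K is in period 4, group 1; Cs is in period 6, group 1.
Radius decreases left→right (rising Z_eff, same n) and increases top→bottom (higher n).
These span different periods and groups, so the two trends combine.
Na > Al: Na lies to the left of Al in period 3, so the across-period effect alone puts Na larger.
K > Na: K sits below Na in group 1, so the down-group effect alone puts K larger.
Cs > K: Cs sits below K in group 1, so the down-group effect alone puts Cs larger.
For reference (pm): Na 155, Al 126, K 196, Cs 232.
So from largest to smallest: Cs > K > Na > Al.

Cs > K > Na > Al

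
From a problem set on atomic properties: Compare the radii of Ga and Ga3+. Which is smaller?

Ga3+

Forming Ga3+ removes 3 electrons from Ga. Fewer electrons for the same nuclear charge means less shielding and a higher Z_eff on the remaining electrons, and for main-group metals the entire outer shell is lost.
A cation is smaller than its parent atom: Ga3+ < Ga.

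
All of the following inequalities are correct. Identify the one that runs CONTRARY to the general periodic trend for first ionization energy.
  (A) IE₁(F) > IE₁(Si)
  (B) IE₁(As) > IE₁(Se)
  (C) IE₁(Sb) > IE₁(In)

The general trend: first ionization energy increases across a period and decreases down a group.
(A) F (period 2, group 17) vs Si (period 3, group 14): the stated order agrees with the simple trend.
(B) As (period 4, group 15) vs Se (period 4, group 16): the stated order contradicts the simple trend.
(C) Sb (period 5, group 15) vs In (period 5, group 13): the stated order agrees with the simple trend.
The exception is (B): Se (4p⁴) ionizes more easily than half-filled As (4p³).

(B)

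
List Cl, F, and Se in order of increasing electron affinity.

Se < F < Cl

F is in period 2, group 17; Cl is in period 3, group 17; Se is in period 4, group 16.
Adding an electron releases more energy for atoms nearer the top right (short of the noble gases).
Neither a single period nor a single group — weigh both effects.
F > Se: both effects reinforce here, so F is clearly the higher of the two.
Cl > F: this pair runs against the simple trend — see the exception note.
Note the exception: Cl has a higher electron affinity than F, contrary to the simple trend — F's small 2p subshell makes the incoming electron feel strong e⁻–e⁻ repulsion, so Cl actually releases more energy on gaining an electron.
Tabulated electron affinity (kJ/mol): F 328, Cl 349, Se 195.
So from lowest to highest: Se < F < Cl.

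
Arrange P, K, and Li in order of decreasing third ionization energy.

After 2 electrons have been removed, what remains? P²⁺ still has 3 valence electrons; K²⁺ is already 1 electron into the core; Li²⁺ is already 1 electron into the core.
Breaking into a closed-shell core is much more expensive than removing a leftover valence electron — K and Li have the largest IE_3 here.
The numbers (kJ/mol): P 2914, K 4420, Li 11815.
Hence IE_3: P < K < Li.

Li, K, P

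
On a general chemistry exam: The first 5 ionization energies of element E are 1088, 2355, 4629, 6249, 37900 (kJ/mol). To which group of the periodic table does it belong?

Group 14

Look for the largest jump between consecutive ionization energies: IE5/IE4 ≈ 6.1, far larger than any earlier ratio.
That jump marks the point where a core electron is being removed. So the atom has 4 valence electrons.
A main-group element with 4 valence electrons is in group 14.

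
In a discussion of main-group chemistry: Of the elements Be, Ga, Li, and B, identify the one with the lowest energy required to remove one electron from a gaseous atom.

Li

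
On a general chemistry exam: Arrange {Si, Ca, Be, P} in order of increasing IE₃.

P < Si < Ca < Be

The third ionization energy removes an electron from the +2 ion. For each element: Si²⁺ still has 2 valence electrons; Ca²⁺ is the bare [Ar] core; Be²⁺ is the bare [He] core; P²⁺ still has 3 valence electrons.
Breaking into a closed-shell core is much more expensive than removing a leftover valence electron — Ca and Be have the largest IE_3 here.
Valence configurations: Si²⁺ [Ne]3s², P²⁺ [Ne]3s²3p¹.
P²⁺ loses a lone 3p electron whereas Si²⁺ must break into a filled 3s² pair, so IE_3(Si) > IE_3(P) even though P has the higher nuclear charge.
Tabulated IE_3 (kJ/mol): Si 3232, Ca 4912, Be 14849, P 2914.
So the third ionization energies run P < Si < Ca < Be.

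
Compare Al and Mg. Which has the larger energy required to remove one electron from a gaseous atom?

Mg is in period 3, group 2; Al is in period 3, group 13.
IE₁ increases left→right with effective nuclear charge and decreases top→bottom as the valence shell moves farther out.
All lie in period 3; the across-period trend (first ionization energy increases left to right) applies, with the exception below.
Note the exception: Mg has a higher first ionization energy than Al, contrary to the simple trend — Al's single 3p electron is easier to remove than one from Mg's filled 3s².
Tabulated first ionization energy (kJ/mol): Mg 738, Al 578.
So Mg has the larger energy required to remove one electron from a gaseous atom (Mg > Al).

Mg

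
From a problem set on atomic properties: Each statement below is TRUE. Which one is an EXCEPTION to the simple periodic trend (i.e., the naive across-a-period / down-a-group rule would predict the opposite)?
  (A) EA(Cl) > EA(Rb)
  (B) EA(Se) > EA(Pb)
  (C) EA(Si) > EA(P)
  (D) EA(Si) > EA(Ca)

The general trend: electron affinity increases across a period and decreases down a group.
(A) Cl (period 3, group 17) vs Rb (period 5, group 1): the stated order agrees with the simple trend.
(B) Se (period 4, group 16) vs Pb (period 6, group 14): the stated order agrees with the simple trend.
(C) Si (period 3, group 14) vs P (period 3, group 15): the stated order contradicts the simple trend.
(D) Si (period 3, group 14) vs Ca (period 4, group 2): the stated order agrees with the simple trend.
The exception is (C): adding an electron to P's half-filled 3p³ is unfavourable, so Si (3p²) has the more exothermic EA.

(C)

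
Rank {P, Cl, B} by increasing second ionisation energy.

After 1 electron has been removed, what remains? P⁺ still has 4 valence electrons; Cl⁺ still has 6 valence electrons; B⁺ still has 2 valence electrons.
All are still removing valence electrons, so compare the +1 ions as you would atoms: IE_2 generally rises across a period (higher Z_eff) and falls down a group (larger shell), subject to the usual subshell exceptions.
Valence configurations: P⁺ [Ne]3s²3p², Cl⁺ [Ne]3s²3p⁴, B⁺ [He]2s².
The numbers (kJ/mol): P 1907, Cl 2298, B 2427.
Overall IE_2 order: P < Cl < B.

P < Cl < B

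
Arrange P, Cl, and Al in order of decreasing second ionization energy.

Cl, P, Al

After 1 electron has been removed, what remains? P⁺ still has 4 valence electrons; Cl⁺ still has 6 valence electrons; Al⁺ still has 2 valence electrons.
All are still removing valence electrons, so compare the +1 ions as you would atoms: IE_2 generally rises across a period (higher Z_eff) and falls down a group (larger shell), subject to the usual subshell exceptions.
Valence configurations: P⁺ [Ne]3s²3p², Cl⁺ [Ne]3s²3p⁴, Al⁺ [Ne]3s².
Tabulated IE_2 (kJ/mol): P 1907, Cl 2298, Al 1817.
Putting it together, IE_2: Al < P < Cl.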